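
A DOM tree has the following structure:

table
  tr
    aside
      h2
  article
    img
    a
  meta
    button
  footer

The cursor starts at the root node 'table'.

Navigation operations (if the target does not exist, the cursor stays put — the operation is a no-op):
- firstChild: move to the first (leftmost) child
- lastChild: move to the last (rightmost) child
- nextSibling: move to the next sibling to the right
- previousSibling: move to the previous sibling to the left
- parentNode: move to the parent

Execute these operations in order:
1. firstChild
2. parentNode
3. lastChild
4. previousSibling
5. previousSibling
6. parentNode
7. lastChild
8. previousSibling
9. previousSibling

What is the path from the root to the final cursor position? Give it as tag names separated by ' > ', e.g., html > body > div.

Answer: table > article

Derivation:
After 1 (firstChild): tr
After 2 (parentNode): table
After 3 (lastChild): footer
After 4 (previousSibling): meta
After 5 (previousSibling): article
After 6 (parentNode): table
After 7 (lastChild): footer
After 8 (previousSibling): meta
After 9 (previousSibling): article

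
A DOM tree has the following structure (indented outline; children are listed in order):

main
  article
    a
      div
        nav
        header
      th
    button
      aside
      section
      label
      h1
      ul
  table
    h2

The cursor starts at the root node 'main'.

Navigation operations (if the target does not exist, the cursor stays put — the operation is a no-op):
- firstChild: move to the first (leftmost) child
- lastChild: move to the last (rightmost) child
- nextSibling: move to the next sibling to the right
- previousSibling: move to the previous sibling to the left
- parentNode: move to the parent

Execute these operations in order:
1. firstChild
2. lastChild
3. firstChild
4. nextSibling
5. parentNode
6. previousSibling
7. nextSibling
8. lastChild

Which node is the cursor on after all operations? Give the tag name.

Answer: ul

Derivation:
After 1 (firstChild): article
After 2 (lastChild): button
After 3 (firstChild): aside
After 4 (nextSibling): section
After 5 (parentNode): button
After 6 (previousSibling): a
After 7 (nextSibling): button
After 8 (lastChild): ul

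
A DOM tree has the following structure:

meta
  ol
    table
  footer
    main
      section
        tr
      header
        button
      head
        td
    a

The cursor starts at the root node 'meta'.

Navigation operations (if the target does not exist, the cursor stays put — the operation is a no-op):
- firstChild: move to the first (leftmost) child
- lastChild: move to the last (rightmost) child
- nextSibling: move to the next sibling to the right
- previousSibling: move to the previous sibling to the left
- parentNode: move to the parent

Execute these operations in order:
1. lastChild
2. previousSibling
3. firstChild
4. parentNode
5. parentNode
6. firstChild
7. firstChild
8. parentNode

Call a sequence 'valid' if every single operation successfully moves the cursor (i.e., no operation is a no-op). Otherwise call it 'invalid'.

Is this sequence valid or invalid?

After 1 (lastChild): footer
After 2 (previousSibling): ol
After 3 (firstChild): table
After 4 (parentNode): ol
After 5 (parentNode): meta
After 6 (firstChild): ol
After 7 (firstChild): table
After 8 (parentNode): ol

Answer: valid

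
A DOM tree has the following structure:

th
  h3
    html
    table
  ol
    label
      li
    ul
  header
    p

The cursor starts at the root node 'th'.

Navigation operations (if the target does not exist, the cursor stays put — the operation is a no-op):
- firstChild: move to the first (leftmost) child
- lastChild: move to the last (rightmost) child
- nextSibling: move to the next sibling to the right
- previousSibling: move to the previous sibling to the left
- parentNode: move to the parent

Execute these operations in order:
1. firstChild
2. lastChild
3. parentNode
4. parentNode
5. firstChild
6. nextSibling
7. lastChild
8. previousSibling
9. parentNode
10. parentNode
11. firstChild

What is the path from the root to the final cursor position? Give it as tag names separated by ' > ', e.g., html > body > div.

Answer: th > h3

Derivation:
After 1 (firstChild): h3
After 2 (lastChild): table
After 3 (parentNode): h3
After 4 (parentNode): th
After 5 (firstChild): h3
After 6 (nextSibling): ol
After 7 (lastChild): ul
After 8 (previousSibling): label
After 9 (parentNode): ol
After 10 (parentNode): th
After 11 (firstChild): h3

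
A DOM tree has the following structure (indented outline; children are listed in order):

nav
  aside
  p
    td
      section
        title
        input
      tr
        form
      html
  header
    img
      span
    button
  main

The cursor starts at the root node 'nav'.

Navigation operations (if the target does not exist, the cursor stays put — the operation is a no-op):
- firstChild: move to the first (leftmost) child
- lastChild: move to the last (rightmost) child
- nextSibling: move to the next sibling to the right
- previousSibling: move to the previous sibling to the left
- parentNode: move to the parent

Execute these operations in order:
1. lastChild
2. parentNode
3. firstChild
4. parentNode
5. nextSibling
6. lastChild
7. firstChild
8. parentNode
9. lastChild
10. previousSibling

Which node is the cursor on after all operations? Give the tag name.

After 1 (lastChild): main
After 2 (parentNode): nav
After 3 (firstChild): aside
After 4 (parentNode): nav
After 5 (nextSibling): nav (no-op, stayed)
After 6 (lastChild): main
After 7 (firstChild): main (no-op, stayed)
After 8 (parentNode): nav
After 9 (lastChild): main
After 10 (previousSibling): header

Answer: header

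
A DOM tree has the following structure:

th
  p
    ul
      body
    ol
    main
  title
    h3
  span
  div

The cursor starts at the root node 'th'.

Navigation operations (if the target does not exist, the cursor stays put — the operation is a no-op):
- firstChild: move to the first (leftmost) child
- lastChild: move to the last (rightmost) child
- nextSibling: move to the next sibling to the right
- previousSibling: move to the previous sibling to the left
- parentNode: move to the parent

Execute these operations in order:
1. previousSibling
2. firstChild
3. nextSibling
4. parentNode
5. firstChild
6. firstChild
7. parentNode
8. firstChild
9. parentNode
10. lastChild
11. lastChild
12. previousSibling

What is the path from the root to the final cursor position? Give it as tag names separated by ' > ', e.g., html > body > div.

After 1 (previousSibling): th (no-op, stayed)
After 2 (firstChild): p
After 3 (nextSibling): title
After 4 (parentNode): th
After 5 (firstChild): p
After 6 (firstChild): ul
After 7 (parentNode): p
After 8 (firstChild): ul
After 9 (parentNode): p
After 10 (lastChild): main
After 11 (lastChild): main (no-op, stayed)
After 12 (previousSibling): ol

Answer: th > p > ol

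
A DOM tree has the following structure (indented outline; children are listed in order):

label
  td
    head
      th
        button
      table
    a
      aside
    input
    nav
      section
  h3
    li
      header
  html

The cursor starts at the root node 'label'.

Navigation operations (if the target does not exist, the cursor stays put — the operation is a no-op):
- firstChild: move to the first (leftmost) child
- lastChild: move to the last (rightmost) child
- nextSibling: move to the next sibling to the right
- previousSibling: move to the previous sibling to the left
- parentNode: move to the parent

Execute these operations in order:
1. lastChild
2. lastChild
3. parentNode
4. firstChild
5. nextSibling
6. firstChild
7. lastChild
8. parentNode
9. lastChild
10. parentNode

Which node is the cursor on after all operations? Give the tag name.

Answer: li

Derivation:
After 1 (lastChild): html
After 2 (lastChild): html (no-op, stayed)
After 3 (parentNode): label
After 4 (firstChild): td
After 5 (nextSibling): h3
After 6 (firstChild): li
After 7 (lastChild): header
After 8 (parentNode): li
After 9 (lastChild): header
After 10 (parentNode): li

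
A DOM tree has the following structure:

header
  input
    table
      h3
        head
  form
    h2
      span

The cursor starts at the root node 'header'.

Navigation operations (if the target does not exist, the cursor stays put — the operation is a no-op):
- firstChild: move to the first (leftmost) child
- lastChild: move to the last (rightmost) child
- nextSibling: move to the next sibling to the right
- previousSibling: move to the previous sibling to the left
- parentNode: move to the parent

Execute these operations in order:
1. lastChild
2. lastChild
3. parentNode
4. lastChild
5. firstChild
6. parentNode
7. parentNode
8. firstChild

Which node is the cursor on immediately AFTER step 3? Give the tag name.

After 1 (lastChild): form
After 2 (lastChild): h2
After 3 (parentNode): form

Answer: form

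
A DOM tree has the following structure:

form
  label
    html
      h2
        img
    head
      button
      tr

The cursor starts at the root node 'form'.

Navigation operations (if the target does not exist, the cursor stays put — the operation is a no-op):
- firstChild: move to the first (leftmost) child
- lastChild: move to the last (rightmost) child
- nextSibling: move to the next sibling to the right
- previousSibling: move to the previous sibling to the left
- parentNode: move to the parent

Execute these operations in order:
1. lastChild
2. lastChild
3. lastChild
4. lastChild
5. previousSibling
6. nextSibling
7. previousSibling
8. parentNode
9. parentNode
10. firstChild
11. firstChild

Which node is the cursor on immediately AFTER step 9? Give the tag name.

Answer: label

Derivation:
After 1 (lastChild): label
After 2 (lastChild): head
After 3 (lastChild): tr
After 4 (lastChild): tr (no-op, stayed)
After 5 (previousSibling): button
After 6 (nextSibling): tr
After 7 (previousSibling): button
After 8 (parentNode): head
After 9 (parentNode): label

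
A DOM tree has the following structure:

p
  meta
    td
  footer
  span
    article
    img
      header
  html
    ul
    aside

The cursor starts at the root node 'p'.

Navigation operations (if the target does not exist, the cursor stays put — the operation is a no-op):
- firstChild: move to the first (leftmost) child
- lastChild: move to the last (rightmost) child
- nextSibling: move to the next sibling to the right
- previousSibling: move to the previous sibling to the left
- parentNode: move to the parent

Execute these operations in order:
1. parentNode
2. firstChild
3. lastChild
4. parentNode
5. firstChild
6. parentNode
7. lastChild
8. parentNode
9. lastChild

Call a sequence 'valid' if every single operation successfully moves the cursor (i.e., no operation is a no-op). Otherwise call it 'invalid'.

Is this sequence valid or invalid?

After 1 (parentNode): p (no-op, stayed)
After 2 (firstChild): meta
After 3 (lastChild): td
After 4 (parentNode): meta
After 5 (firstChild): td
After 6 (parentNode): meta
After 7 (lastChild): td
After 8 (parentNode): meta
After 9 (lastChild): td

Answer: invalid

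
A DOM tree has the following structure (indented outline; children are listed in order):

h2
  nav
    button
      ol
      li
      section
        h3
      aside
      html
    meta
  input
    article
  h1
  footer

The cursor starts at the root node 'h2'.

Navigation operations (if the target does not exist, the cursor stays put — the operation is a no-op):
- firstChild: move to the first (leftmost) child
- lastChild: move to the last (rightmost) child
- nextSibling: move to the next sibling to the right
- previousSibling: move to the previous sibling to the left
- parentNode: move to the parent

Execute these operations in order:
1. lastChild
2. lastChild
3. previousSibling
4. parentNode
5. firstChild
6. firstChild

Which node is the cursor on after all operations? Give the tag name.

After 1 (lastChild): footer
After 2 (lastChild): footer (no-op, stayed)
After 3 (previousSibling): h1
After 4 (parentNode): h2
After 5 (firstChild): nav
After 6 (firstChild): button

Answer: button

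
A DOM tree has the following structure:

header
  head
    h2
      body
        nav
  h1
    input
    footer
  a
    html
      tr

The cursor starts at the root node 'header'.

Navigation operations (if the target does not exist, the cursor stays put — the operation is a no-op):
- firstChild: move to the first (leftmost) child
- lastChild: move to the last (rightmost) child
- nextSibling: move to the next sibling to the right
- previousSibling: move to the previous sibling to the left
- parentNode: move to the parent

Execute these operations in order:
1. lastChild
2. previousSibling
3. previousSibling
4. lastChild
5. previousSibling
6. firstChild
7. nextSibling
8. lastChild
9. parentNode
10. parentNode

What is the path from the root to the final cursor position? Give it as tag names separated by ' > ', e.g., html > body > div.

After 1 (lastChild): a
After 2 (previousSibling): h1
After 3 (previousSibling): head
After 4 (lastChild): h2
After 5 (previousSibling): h2 (no-op, stayed)
After 6 (firstChild): body
After 7 (nextSibling): body (no-op, stayed)
After 8 (lastChild): nav
After 9 (parentNode): body
After 10 (parentNode): h2

Answer: header > head > h2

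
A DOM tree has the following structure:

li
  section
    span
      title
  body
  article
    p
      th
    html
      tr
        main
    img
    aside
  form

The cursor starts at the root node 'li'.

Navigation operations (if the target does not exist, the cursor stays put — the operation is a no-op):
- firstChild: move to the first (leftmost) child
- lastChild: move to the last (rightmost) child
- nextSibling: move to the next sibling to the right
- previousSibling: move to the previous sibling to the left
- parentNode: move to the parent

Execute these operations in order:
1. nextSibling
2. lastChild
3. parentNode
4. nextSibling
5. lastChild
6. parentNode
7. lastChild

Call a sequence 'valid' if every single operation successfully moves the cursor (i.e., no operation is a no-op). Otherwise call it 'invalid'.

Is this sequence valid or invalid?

After 1 (nextSibling): li (no-op, stayed)
After 2 (lastChild): form
After 3 (parentNode): li
After 4 (nextSibling): li (no-op, stayed)
After 5 (lastChild): form
After 6 (parentNode): li
After 7 (lastChild): form

Answer: invalid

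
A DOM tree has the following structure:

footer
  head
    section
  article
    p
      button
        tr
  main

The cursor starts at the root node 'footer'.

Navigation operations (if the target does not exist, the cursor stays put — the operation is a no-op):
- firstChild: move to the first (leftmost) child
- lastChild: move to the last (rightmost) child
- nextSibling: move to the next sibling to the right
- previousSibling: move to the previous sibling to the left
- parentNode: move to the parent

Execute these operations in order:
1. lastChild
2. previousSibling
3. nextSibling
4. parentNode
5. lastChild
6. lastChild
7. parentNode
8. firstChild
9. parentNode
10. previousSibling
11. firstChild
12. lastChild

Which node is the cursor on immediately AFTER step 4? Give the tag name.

Answer: footer

Derivation:
After 1 (lastChild): main
After 2 (previousSibling): article
After 3 (nextSibling): main
After 4 (parentNode): footer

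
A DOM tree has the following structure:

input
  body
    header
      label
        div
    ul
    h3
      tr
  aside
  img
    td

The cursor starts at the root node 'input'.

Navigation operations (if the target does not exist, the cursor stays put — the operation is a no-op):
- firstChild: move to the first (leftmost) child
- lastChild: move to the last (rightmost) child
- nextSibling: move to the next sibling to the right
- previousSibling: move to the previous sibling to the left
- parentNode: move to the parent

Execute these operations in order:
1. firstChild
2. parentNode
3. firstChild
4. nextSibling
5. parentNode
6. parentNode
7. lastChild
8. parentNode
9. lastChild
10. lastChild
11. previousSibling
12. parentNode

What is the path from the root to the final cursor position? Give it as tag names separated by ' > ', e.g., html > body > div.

After 1 (firstChild): body
After 2 (parentNode): input
After 3 (firstChild): body
After 4 (nextSibling): aside
After 5 (parentNode): input
After 6 (parentNode): input (no-op, stayed)
After 7 (lastChild): img
After 8 (parentNode): input
After 9 (lastChild): img
After 10 (lastChild): td
After 11 (previousSibling): td (no-op, stayed)
After 12 (parentNode): img

Answer: input > img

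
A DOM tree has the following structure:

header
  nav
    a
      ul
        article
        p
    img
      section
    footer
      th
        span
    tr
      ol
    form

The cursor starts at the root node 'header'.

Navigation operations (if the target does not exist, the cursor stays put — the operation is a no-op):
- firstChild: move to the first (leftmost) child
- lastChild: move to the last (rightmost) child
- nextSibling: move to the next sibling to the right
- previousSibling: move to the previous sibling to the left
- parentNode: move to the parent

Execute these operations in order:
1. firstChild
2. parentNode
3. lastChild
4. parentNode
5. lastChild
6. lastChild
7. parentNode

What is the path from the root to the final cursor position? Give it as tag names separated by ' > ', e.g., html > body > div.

After 1 (firstChild): nav
After 2 (parentNode): header
After 3 (lastChild): nav
After 4 (parentNode): header
After 5 (lastChild): nav
After 6 (lastChild): form
After 7 (parentNode): nav

Answer: header > nav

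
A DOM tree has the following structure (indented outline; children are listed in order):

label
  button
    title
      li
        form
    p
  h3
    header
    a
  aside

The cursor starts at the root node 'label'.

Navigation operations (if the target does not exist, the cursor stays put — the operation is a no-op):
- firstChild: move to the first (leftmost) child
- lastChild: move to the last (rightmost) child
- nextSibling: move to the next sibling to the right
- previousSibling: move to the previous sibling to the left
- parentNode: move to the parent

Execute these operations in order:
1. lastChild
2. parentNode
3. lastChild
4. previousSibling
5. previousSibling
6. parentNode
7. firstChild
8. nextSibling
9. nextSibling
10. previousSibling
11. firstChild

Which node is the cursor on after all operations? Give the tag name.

After 1 (lastChild): aside
After 2 (parentNode): label
After 3 (lastChild): aside
After 4 (previousSibling): h3
After 5 (previousSibling): button
After 6 (parentNode): label
After 7 (firstChild): button
After 8 (nextSibling): h3
After 9 (nextSibling): aside
After 10 (previousSibling): h3
After 11 (firstChild): header

Answer: header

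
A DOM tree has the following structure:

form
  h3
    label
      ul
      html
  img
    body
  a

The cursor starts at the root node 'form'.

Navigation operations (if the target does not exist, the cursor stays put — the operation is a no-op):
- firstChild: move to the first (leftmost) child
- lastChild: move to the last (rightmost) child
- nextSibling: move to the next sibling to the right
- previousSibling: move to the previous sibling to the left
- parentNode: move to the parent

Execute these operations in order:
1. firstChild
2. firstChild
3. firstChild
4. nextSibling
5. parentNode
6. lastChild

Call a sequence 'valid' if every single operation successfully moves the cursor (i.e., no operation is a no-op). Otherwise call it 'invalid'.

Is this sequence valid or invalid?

After 1 (firstChild): h3
After 2 (firstChild): label
After 3 (firstChild): ul
After 4 (nextSibling): html
After 5 (parentNode): label
After 6 (lastChild): html

Answer: valid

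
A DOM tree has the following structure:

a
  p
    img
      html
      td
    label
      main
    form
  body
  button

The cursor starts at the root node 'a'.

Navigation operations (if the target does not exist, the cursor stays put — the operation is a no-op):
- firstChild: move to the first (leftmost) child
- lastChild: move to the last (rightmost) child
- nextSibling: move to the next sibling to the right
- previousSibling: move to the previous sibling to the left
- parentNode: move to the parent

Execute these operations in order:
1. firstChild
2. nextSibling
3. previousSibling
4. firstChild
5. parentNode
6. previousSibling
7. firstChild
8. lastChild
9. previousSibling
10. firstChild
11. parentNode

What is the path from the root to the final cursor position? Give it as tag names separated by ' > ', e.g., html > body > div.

Answer: a > p > img

Derivation:
After 1 (firstChild): p
After 2 (nextSibling): body
After 3 (previousSibling): p
After 4 (firstChild): img
After 5 (parentNode): p
After 6 (previousSibling): p (no-op, stayed)
After 7 (firstChild): img
After 8 (lastChild): td
After 9 (previousSibling): html
After 10 (firstChild): html (no-op, stayed)
After 11 (parentNode): img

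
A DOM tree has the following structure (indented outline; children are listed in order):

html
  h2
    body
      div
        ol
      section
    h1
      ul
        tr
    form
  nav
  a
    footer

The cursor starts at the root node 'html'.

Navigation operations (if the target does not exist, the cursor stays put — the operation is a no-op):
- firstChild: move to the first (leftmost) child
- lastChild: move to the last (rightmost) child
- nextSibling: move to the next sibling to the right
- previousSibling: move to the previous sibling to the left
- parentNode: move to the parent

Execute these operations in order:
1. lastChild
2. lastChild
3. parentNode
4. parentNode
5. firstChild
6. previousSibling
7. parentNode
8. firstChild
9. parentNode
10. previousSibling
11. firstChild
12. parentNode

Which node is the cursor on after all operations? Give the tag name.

After 1 (lastChild): a
After 2 (lastChild): footer
After 3 (parentNode): a
After 4 (parentNode): html
After 5 (firstChild): h2
After 6 (previousSibling): h2 (no-op, stayed)
After 7 (parentNode): html
After 8 (firstChild): h2
After 9 (parentNode): html
After 10 (previousSibling): html (no-op, stayed)
After 11 (firstChild): h2
After 12 (parentNode): html

Answer: html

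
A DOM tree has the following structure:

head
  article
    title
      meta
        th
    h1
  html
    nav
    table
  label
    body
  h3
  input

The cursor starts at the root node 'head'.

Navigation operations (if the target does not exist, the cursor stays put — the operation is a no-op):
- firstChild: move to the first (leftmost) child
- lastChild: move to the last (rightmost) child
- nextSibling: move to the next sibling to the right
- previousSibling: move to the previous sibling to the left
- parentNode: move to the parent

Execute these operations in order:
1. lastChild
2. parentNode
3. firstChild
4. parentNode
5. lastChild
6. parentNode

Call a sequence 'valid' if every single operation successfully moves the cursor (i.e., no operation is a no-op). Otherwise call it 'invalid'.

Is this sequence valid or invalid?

Answer: valid

Derivation:
After 1 (lastChild): input
After 2 (parentNode): head
After 3 (firstChild): article
After 4 (parentNode): head
After 5 (lastChild): input
After 6 (parentNode): head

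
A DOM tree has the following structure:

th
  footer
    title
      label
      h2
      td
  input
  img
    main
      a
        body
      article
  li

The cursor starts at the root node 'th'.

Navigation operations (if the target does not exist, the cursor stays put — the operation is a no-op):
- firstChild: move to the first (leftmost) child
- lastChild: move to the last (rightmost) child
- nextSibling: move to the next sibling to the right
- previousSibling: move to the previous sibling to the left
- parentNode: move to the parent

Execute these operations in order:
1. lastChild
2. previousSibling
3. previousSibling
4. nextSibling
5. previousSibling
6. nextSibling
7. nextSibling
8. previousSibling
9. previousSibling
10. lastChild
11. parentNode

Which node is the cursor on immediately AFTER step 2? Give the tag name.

After 1 (lastChild): li
After 2 (previousSibling): img

Answer: img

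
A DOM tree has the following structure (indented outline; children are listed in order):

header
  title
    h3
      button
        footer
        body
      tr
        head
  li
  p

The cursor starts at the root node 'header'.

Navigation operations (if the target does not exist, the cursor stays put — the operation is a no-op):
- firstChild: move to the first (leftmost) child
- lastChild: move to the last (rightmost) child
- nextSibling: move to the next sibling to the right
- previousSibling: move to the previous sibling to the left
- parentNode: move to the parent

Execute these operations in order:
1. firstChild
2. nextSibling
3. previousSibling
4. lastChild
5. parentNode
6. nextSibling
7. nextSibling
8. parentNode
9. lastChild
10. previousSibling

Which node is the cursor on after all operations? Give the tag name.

After 1 (firstChild): title
After 2 (nextSibling): li
After 3 (previousSibling): title
After 4 (lastChild): h3
After 5 (parentNode): title
After 6 (nextSibling): li
After 7 (nextSibling): p
After 8 (parentNode): header
After 9 (lastChild): p
After 10 (previousSibling): li

Answer: li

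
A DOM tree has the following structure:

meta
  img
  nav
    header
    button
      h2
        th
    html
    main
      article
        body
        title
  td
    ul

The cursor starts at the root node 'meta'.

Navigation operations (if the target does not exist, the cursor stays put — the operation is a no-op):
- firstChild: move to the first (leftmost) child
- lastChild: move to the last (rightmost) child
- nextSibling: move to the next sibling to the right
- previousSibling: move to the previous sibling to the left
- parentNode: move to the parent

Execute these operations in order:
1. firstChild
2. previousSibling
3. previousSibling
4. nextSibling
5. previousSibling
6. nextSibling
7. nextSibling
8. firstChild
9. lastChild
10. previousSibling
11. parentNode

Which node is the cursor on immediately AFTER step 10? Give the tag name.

After 1 (firstChild): img
After 2 (previousSibling): img (no-op, stayed)
After 3 (previousSibling): img (no-op, stayed)
After 4 (nextSibling): nav
After 5 (previousSibling): img
After 6 (nextSibling): nav
After 7 (nextSibling): td
After 8 (firstChild): ul
After 9 (lastChild): ul (no-op, stayed)
After 10 (previousSibling): ul (no-op, stayed)

Answer: ul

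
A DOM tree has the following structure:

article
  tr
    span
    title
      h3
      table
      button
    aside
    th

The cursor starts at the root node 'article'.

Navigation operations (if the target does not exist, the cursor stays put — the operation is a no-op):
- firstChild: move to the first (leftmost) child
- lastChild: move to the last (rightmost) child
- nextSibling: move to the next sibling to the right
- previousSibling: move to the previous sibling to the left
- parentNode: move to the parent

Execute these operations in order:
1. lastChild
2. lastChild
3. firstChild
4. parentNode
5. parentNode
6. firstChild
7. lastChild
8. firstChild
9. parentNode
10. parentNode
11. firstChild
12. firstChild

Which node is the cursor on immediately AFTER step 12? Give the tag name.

Answer: span

Derivation:
After 1 (lastChild): tr
After 2 (lastChild): th
After 3 (firstChild): th (no-op, stayed)
After 4 (parentNode): tr
After 5 (parentNode): article
After 6 (firstChild): tr
After 7 (lastChild): th
After 8 (firstChild): th (no-op, stayed)
After 9 (parentNode): tr
After 10 (parentNode): article
After 11 (firstChild): tr
After 12 (firstChild): span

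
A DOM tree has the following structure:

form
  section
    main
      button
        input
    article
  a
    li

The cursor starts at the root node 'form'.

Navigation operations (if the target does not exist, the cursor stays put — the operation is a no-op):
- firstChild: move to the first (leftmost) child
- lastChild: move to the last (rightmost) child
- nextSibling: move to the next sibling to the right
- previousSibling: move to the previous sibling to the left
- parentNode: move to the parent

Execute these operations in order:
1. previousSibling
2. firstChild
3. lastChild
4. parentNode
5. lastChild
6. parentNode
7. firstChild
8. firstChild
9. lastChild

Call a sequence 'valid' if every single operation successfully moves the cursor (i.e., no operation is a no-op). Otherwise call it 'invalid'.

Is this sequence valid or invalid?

After 1 (previousSibling): form (no-op, stayed)
After 2 (firstChild): section
After 3 (lastChild): article
After 4 (parentNode): section
After 5 (lastChild): article
After 6 (parentNode): section
After 7 (firstChild): main
After 8 (firstChild): button
After 9 (lastChild): input

Answer: invalid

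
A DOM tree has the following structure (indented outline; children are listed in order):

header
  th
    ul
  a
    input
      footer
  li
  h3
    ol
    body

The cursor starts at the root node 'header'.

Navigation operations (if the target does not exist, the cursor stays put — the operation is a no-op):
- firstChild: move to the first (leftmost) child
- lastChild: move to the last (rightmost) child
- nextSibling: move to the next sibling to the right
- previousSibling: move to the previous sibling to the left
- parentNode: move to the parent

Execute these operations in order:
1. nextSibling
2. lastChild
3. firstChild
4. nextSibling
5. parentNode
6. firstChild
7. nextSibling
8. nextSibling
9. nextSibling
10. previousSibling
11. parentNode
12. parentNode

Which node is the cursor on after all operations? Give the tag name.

Answer: header

Derivation:
After 1 (nextSibling): header (no-op, stayed)
After 2 (lastChild): h3
After 3 (firstChild): ol
After 4 (nextSibling): body
After 5 (parentNode): h3
After 6 (firstChild): ol
After 7 (nextSibling): body
After 8 (nextSibling): body (no-op, stayed)
After 9 (nextSibling): body (no-op, stayed)
After 10 (previousSibling): ol
After 11 (parentNode): h3
After 12 (parentNode): header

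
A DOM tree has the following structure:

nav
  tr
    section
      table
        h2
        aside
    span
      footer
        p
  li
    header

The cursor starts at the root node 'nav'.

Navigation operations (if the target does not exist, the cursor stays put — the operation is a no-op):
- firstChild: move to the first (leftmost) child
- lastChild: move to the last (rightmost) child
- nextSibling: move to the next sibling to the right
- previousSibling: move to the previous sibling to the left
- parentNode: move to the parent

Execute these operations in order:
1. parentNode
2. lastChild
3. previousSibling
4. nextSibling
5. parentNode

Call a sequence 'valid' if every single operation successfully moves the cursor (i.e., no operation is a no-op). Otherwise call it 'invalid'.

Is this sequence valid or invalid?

After 1 (parentNode): nav (no-op, stayed)
After 2 (lastChild): li
After 3 (previousSibling): tr
After 4 (nextSibling): li
After 5 (parentNode): nav

Answer: invalid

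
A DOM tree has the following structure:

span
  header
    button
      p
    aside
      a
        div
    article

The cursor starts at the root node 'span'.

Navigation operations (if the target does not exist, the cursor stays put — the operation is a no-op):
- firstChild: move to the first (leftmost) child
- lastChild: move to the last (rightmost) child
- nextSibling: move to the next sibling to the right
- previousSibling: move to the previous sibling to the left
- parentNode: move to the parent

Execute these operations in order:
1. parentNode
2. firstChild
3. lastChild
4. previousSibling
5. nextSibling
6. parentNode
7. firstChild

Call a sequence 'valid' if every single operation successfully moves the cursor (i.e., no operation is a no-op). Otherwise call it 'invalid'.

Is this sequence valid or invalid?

After 1 (parentNode): span (no-op, stayed)
After 2 (firstChild): header
After 3 (lastChild): article
After 4 (previousSibling): aside
After 5 (nextSibling): article
After 6 (parentNode): header
After 7 (firstChild): button

Answer: invalid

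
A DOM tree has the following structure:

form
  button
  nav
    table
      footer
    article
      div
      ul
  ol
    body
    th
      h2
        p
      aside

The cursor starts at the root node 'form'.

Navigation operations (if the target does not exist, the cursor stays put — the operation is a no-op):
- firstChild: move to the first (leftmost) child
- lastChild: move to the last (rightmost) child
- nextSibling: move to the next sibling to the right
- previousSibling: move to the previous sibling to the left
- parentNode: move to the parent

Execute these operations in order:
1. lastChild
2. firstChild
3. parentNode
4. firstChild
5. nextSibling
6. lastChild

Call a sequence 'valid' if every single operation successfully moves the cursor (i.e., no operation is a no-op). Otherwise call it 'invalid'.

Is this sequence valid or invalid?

Answer: valid

Derivation:
After 1 (lastChild): ol
After 2 (firstChild): body
After 3 (parentNode): ol
After 4 (firstChild): body
After 5 (nextSibling): th
After 6 (lastChild): aside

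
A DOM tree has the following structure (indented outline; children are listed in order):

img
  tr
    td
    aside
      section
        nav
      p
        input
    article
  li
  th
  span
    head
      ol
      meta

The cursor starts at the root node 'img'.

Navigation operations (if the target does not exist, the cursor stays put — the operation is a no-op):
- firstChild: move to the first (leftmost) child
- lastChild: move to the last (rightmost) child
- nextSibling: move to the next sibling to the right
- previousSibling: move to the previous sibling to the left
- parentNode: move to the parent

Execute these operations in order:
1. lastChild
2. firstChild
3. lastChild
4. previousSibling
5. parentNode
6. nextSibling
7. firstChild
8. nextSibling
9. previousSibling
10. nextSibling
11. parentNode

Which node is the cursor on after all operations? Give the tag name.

After 1 (lastChild): span
After 2 (firstChild): head
After 3 (lastChild): meta
After 4 (previousSibling): ol
After 5 (parentNode): head
After 6 (nextSibling): head (no-op, stayed)
After 7 (firstChild): ol
After 8 (nextSibling): meta
After 9 (previousSibling): ol
After 10 (nextSibling): meta
After 11 (parentNode): head

Answer: head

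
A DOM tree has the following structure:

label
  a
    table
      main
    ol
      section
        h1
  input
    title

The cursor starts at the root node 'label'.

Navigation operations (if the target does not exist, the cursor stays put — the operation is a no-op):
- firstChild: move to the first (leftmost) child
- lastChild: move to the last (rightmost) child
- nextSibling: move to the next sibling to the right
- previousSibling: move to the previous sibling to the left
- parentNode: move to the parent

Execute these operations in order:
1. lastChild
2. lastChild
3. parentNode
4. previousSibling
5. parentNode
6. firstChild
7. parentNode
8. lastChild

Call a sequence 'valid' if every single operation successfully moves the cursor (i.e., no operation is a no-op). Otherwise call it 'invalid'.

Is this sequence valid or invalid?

Answer: valid

Derivation:
After 1 (lastChild): input
After 2 (lastChild): title
After 3 (parentNode): input
After 4 (previousSibling): a
After 5 (parentNode): label
After 6 (firstChild): a
After 7 (parentNode): label
After 8 (lastChild): input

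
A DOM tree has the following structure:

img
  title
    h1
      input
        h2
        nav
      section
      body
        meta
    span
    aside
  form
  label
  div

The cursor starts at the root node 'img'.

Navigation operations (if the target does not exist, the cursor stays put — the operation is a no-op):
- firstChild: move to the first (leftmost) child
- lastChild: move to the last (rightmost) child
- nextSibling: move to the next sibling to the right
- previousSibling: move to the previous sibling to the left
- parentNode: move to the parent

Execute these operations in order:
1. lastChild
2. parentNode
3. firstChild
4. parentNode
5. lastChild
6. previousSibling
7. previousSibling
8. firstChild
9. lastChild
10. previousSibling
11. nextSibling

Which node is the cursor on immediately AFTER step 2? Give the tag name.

After 1 (lastChild): div
After 2 (parentNode): img

Answer: img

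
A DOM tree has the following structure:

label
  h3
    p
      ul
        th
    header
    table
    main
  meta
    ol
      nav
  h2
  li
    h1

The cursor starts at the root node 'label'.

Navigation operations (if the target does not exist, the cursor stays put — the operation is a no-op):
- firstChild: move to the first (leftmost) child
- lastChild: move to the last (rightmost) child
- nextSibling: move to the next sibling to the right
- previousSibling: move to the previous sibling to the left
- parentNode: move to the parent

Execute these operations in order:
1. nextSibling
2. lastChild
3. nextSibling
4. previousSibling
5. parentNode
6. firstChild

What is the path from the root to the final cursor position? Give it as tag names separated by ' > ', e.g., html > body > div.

Answer: label > h3

Derivation:
After 1 (nextSibling): label (no-op, stayed)
After 2 (lastChild): li
After 3 (nextSibling): li (no-op, stayed)
After 4 (previousSibling): h2
After 5 (parentNode): label
After 6 (firstChild): h3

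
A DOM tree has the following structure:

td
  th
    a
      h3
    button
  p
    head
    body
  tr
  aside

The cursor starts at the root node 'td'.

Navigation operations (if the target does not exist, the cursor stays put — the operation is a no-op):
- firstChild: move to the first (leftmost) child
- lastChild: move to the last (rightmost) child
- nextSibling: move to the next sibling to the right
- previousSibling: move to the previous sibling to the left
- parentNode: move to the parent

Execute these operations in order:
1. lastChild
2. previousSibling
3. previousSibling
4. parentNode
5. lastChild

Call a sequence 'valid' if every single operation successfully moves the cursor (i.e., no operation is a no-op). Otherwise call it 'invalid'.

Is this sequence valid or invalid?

After 1 (lastChild): aside
After 2 (previousSibling): tr
After 3 (previousSibling): p
After 4 (parentNode): td
After 5 (lastChild): aside

Answer: valid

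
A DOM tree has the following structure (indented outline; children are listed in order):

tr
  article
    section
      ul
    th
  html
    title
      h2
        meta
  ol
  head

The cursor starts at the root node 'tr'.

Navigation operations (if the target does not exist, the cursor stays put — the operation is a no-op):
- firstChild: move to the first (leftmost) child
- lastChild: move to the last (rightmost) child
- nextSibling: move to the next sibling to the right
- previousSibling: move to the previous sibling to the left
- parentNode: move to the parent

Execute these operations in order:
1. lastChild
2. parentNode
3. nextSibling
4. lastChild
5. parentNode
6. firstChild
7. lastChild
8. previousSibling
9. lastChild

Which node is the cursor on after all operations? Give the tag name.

After 1 (lastChild): head
After 2 (parentNode): tr
After 3 (nextSibling): tr (no-op, stayed)
After 4 (lastChild): head
After 5 (parentNode): tr
After 6 (firstChild): article
After 7 (lastChild): th
After 8 (previousSibling): section
After 9 (lastChild): ul

Answer: ul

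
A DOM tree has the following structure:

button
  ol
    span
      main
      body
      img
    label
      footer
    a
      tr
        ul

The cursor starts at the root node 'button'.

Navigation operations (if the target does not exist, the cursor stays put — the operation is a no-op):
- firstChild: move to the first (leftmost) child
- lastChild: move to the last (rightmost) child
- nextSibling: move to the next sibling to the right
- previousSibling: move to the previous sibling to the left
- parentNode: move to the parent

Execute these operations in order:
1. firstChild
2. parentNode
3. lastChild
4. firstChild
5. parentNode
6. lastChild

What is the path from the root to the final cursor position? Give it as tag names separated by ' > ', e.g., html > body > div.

After 1 (firstChild): ol
After 2 (parentNode): button
After 3 (lastChild): ol
After 4 (firstChild): span
After 5 (parentNode): ol
After 6 (lastChild): a

Answer: button > ol > a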